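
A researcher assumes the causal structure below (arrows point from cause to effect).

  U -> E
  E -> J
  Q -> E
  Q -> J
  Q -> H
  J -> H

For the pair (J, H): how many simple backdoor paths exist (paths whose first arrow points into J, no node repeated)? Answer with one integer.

2

A backdoor path from J to H is any simple undirected path whose first edge points into J (i.e. leaves J via a parent).
Parents of J: {E, Q}.
Enumerating:
  P1: J <- Q -> H
  P2: J <- E <- Q -> H
That exhausts the simple backdoor paths. Count: 2.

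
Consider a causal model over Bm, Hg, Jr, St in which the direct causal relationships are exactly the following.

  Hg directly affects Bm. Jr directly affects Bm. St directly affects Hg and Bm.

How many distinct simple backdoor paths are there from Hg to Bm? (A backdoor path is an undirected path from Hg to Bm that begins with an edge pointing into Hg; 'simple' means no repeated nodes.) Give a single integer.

A backdoor path from Hg to Bm is any simple undirected path whose first edge points into Hg (i.e. leaves Hg via a parent).
Parents of Hg: {St}.
Enumerating:
  P1: Hg <- St -> Bm
That exhausts the simple backdoor paths. Count: 1.

1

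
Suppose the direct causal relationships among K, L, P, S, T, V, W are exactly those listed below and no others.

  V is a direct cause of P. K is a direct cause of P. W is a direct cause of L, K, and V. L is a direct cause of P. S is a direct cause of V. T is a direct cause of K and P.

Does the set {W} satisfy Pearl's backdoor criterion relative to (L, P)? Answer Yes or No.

Yes

Backdoor paths from L to P (paths whose first edge points into L):
  P1: L <- W -> K <- T -> P
  P2: L <- W -> K -> P
  P3: L <- W -> V -> P
Condition 1 (no descendant of L in the set): holds — descendants of L are {P}; none are in {W}.
Condition 2 (every backdoor path blocked by {W}):
  P1: blocked at fork node W ∈ conditioning set.
  P2: blocked at fork node W ∈ conditioning set.
  P3: blocked at fork node W ∈ conditioning set.
{W} satisfies the backdoor criterion.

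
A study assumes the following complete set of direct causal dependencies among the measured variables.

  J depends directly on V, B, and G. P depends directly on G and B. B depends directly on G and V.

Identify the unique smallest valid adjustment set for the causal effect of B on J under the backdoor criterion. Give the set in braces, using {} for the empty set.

Variables eligible for adjustment (non-descendants of B, excluding B and J): {G, V}.
Backdoor paths from B to J:
  P1: B <- G -> J
  P2: B <- V -> J
The empty set is not sufficient: P1 (B <- G -> J) has no collider blocking it and no conditioned non-collider, so it is open.
Try {G, V}:
  P1: blocked at fork node G ∈ conditioning set.
  P2: blocked at fork node V ∈ conditioning set.
{G, V} contains no descendant of B and blocks every backdoor path.
Every element of {G, V} is needed (dropping G leaves P1 open; dropping V leaves P2 open), so no proper subset is valid.
Among all size-2 subsets of the eligible variables, only {G, V} blocks every backdoor path, so it is the unique smallest valid adjustment set.

{G, V}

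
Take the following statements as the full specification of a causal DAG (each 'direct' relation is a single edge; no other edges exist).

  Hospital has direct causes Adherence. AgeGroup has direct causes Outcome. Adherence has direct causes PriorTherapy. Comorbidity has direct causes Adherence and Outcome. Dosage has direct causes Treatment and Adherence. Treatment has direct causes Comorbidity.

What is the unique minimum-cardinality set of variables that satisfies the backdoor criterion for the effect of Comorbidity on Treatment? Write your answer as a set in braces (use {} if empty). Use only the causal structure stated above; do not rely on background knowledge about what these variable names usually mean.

Variables eligible for adjustment (non-descendants of Comorbidity, excluding Comorbidity and Treatment): {Adherence, AgeGroup, Hospital, Outcome, PriorTherapy}.
Backdoor paths from Comorbidity to Treatment:
  P1: Comorbidity <- Adherence -> Dosage <- Treatment
Each backdoor path contains an unconditioned collider, so every path is already blocked with the empty conditioning set:
  P1: blocked at collider Dosage (neither it nor any descendant is in the conditioning set).
The empty set is therefore the unique smallest valid set.

{}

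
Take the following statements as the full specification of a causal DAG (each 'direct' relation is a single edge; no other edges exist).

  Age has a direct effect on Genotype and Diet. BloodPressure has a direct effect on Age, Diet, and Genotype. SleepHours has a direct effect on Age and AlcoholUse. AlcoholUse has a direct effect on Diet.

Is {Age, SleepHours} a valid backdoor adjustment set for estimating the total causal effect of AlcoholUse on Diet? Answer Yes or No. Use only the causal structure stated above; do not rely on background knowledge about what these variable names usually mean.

Yes

Backdoor paths from AlcoholUse to Diet (paths whose first edge points into AlcoholUse):
  P1: AlcoholUse <- SleepHours -> Age <- BloodPressure -> Diet
  P2: AlcoholUse <- SleepHours -> Age -> Genotype <- BloodPressure -> Diet
  P3: AlcoholUse <- SleepHours -> Age -> Diet
Condition 1 (no descendant of AlcoholUse in the set): holds — descendants of AlcoholUse are {Diet}; none are in {Age, SleepHours}.
Condition 2 (every backdoor path blocked by {Age, SleepHours}):
  P1: blocked at fork node SleepHours ∈ conditioning set.
  P2: blocked at fork node SleepHours ∈ conditioning set.
  P3: blocked at fork node SleepHours ∈ conditioning set.
{Age, SleepHours} satisfies the backdoor criterion.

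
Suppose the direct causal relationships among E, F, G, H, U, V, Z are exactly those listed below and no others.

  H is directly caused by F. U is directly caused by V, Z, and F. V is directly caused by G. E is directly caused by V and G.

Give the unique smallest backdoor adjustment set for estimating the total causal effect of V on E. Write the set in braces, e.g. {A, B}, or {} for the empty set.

Variables eligible for adjustment (non-descendants of V, excluding V and E): {F, G, H, Z}.
Backdoor paths from V to E:
  P1: V <- G -> E
The empty set is not sufficient: P1 (V <- G -> E) has no collider blocking it and no conditioned non-collider, so it is open.
Try {G}:
  P1: blocked at fork node G ∈ conditioning set.
{G} contains no descendant of V and blocks every backdoor path.
No other singleton works — e.g. {F} leaves P1 open — so {G} is the unique smallest valid adjustment set.

{G}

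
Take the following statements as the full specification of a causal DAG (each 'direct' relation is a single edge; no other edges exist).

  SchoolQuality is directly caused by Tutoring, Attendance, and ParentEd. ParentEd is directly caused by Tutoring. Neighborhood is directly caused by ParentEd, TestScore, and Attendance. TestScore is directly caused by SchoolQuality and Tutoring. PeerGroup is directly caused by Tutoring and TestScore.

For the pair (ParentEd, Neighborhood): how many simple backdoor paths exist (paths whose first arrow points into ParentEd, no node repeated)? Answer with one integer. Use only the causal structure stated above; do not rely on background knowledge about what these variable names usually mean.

A backdoor path from ParentEd to Neighborhood is any simple undirected path whose first edge points into ParentEd (i.e. leaves ParentEd via a parent).
Parents of ParentEd: {Tutoring}.
Enumerating:
  P1: ParentEd <- Tutoring -> SchoolQuality <- Attendance -> Neighborhood
  P2: ParentEd <- Tutoring -> SchoolQuality -> TestScore -> Neighborhood
  P3: ParentEd <- Tutoring -> TestScore <- SchoolQuality <- Attendance -> Neighborhood
  P4: ParentEd <- Tutoring -> TestScore -> Neighborhood
  P5: ParentEd <- Tutoring -> PeerGroup <- TestScore <- SchoolQuality <- Attendance -> Neighborhood
  P6: ParentEd <- Tutoring -> PeerGroup <- TestScore -> Neighborhood
That exhausts the simple backdoor paths. Count: 6.

6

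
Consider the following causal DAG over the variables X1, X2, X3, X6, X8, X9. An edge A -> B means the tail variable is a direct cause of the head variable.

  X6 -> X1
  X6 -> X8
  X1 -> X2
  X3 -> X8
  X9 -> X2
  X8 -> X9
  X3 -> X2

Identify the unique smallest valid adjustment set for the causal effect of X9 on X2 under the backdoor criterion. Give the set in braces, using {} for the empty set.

Variables eligible for adjustment (non-descendants of X9, excluding X9 and X2): {X1, X3, X6, X8}.
Backdoor paths from X9 to X2:
  P1: X9 <- X8 <- X3 -> X2
  P2: X9 <- X8 <- X6 -> X1 -> X2
The empty set is not sufficient: P1 (X9 <- X8 <- X3 -> X2) has no collider blocking it and no conditioned non-collider, so it is open.
Try {X8}:
  P1: blocked at chain node X8 ∈ conditioning set.
  P2: blocked at chain node X8 ∈ conditioning set.
{X8} contains no descendant of X9 and blocks every backdoor path.
No other singleton works — e.g. {X3} leaves P2 open — so {X8} is the unique smallest valid adjustment set.

{X8}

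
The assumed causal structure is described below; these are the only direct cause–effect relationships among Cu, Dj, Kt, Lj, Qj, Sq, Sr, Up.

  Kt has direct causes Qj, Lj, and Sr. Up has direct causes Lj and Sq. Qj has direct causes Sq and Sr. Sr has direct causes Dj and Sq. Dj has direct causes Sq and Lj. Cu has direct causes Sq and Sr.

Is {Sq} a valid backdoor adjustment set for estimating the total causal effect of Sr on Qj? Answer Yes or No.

Yes

Backdoor paths from Sr to Qj (paths whose first edge points into Sr):
  P1: Sr <- Sq -> Dj <- Lj -> Kt <- Qj
  P2: Sr <- Sq -> Up <- Lj -> Kt <- Qj
  P3: Sr <- Sq -> Qj
  P4: Sr <- Dj <- Lj -> Up <- Sq -> Qj
  P5: Sr <- Dj <- Lj -> Kt <- Qj
  P6: Sr <- Dj <- Sq -> Up <- Lj -> Kt <- Qj
  P7: Sr <- Dj <- Sq -> Qj
Condition 1 (no descendant of Sr in the set): holds — descendants of Sr are {Cu, Kt, Qj}; none are in {Sq}.
Condition 2 (every backdoor path blocked by {Sq}):
  P1: blocked at fork node Sq ∈ conditioning set.
  P2: blocked at fork node Sq ∈ conditioning set.
  P3: blocked at fork node Sq ∈ conditioning set.
  P4: blocked at collider Up (neither it nor any descendant is in the conditioning set).
  P5: blocked at collider Kt (neither it nor any descendant is in the conditioning set).
  P6: blocked at fork node Sq ∈ conditioning set.
  P7: blocked at fork node Sq ∈ conditioning set.
{Sq} satisfies the backdoor criterion.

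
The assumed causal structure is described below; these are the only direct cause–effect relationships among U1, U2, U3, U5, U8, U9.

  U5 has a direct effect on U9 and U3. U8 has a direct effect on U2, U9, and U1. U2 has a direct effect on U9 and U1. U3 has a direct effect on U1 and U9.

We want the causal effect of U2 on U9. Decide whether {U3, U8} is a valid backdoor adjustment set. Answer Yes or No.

Backdoor paths from U2 to U9 (paths whose first edge points into U2):
  P1: U2 <- U8 -> U1 <- U3 <- U5 -> U9
  P2: U2 <- U8 -> U1 <- U3 -> U9
  P3: U2 <- U8 -> U9
Condition 1 (no descendant of U2 in the set): holds — descendants of U2 are {U1, U9}; none are in {U3, U8}.
Condition 2 (every backdoor path blocked by {U3, U8}):
  P1: blocked at fork node U8 ∈ conditioning set.
  P2: blocked at fork node U8 ∈ conditioning set.
  P3: blocked at fork node U8 ∈ conditioning set.
{U3, U8} satisfies the backdoor criterion.

Yes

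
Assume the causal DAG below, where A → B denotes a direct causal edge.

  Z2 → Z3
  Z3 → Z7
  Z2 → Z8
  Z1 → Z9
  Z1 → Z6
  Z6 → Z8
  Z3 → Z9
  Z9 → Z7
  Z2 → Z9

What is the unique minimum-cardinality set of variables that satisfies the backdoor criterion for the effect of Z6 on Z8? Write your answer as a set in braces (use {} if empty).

Variables eligible for adjustment (non-descendants of Z6, excluding Z6 and Z8): {Z1, Z2, Z3, Z7, Z9}.
Backdoor paths from Z6 to Z8:
  P1: Z6 <- Z1 -> Z9 <- Z2 -> Z8
  P2: Z6 <- Z1 -> Z9 <- Z3 <- Z2 -> Z8
  P3: Z6 <- Z1 -> Z9 -> Z7 <- Z3 <- Z2 -> Z8
Each backdoor path contains an unconditioned collider, so every path is already blocked with the empty conditioning set:
  P1: blocked at collider Z9 (neither it nor any descendant is in the conditioning set).
  P2: blocked at collider Z9 (neither it nor any descendant is in the conditioning set).
  P3: blocked at collider Z7 (neither it nor any descendant is in the conditioning set).
The empty set is therefore the unique smallest valid set.

{}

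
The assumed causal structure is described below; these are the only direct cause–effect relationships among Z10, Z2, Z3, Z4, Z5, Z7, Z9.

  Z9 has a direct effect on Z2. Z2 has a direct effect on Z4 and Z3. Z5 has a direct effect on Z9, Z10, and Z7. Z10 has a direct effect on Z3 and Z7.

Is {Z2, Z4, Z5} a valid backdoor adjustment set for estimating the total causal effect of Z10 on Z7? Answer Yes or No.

Yes

Backdoor paths from Z10 to Z7 (paths whose first edge points into Z10):
  P1: Z10 <- Z5 -> Z7
Condition 1 (no descendant of Z10 in the set): holds — descendants of Z10 are {Z3, Z7}; none are in {Z2, Z4, Z5}.
Condition 2 (every backdoor path blocked by {Z2, Z4, Z5}):
  P1: blocked at fork node Z5 ∈ conditioning set.
{Z2, Z4, Z5} satisfies the backdoor criterion.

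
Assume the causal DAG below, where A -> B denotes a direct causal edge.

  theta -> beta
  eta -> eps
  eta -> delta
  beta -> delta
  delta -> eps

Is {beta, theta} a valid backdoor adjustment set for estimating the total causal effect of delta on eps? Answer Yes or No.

No

Backdoor paths from delta to eps (paths whose first edge points into delta):
  P1: delta <- eta -> eps
Condition 1 (no descendant of delta in the set): holds — descendants of delta are {eps}; none are in {beta, theta}.
Condition 2 (every backdoor path blocked by {beta, theta}):
  P1: open — no interior node is in the conditioning set.
{beta, theta} does not satisfy the backdoor criterion.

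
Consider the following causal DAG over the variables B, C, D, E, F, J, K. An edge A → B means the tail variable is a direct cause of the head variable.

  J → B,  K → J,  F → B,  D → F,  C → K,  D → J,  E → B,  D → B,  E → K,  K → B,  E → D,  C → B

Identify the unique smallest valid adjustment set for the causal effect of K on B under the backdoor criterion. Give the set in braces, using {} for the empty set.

{C, E}

Variables eligible for adjustment (non-descendants of K, excluding K and B): {C, D, E, F}.
Backdoor paths from K to B:
  P1: K <- C -> B
  P2: K <- E -> D -> F -> B
  P3: K <- E -> D -> J -> B
  P4: K <- E -> D -> B
  P5: K <- E -> B
The empty set is not sufficient: P1 (K <- C -> B) has no collider blocking it and no conditioned non-collider, so it is open.
Try {C, E}:
  P1: blocked at fork node C ∈ conditioning set.
  P2: blocked at fork node E ∈ conditioning set.
  P3: blocked at fork node E ∈ conditioning set.
  P4: blocked at fork node E ∈ conditioning set.
  P5: blocked at fork node E ∈ conditioning set.
{C, E} contains no descendant of K and blocks every backdoor path.
Every element of {C, E} is needed (dropping C leaves P1 open; dropping E leaves P2 open), so no proper subset is valid.
Among all size-2 subsets of the eligible variables, only {C, E} blocks every backdoor path, so it is the unique smallest valid adjustment set.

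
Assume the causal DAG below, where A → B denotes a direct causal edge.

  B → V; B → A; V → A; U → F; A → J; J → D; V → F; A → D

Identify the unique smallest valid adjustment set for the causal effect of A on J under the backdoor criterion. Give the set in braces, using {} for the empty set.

Variables eligible for adjustment (non-descendants of A, excluding A and J): {B, F, U, V}.
Backdoor paths from A to J:
  (none)
With no backdoor paths the empty set already satisfies the criterion, and it is trivially minimal.

{}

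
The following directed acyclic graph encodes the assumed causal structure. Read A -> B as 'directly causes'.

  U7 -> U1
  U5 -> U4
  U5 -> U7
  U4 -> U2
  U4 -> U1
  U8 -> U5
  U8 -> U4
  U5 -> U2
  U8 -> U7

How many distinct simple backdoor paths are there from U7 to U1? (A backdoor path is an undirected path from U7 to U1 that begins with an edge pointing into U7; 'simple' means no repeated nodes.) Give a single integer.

A backdoor path from U7 to U1 is any simple undirected path whose first edge points into U7 (i.e. leaves U7 via a parent).
Parents of U7: {U5, U8}.
Enumerating:
  P1: U7 <- U8 -> U5 -> U4 -> U1
  P2: U7 <- U8 -> U5 -> U2 <- U4 -> U1
  P3: U7 <- U8 -> U4 -> U1
  P4: U7 <- U5 <- U8 -> U4 -> U1
  P5: U7 <- U5 -> U4 -> U1
  P6: U7 <- U5 -> U2 <- U4 -> U1
That exhausts the simple backdoor paths. Count: 6.

6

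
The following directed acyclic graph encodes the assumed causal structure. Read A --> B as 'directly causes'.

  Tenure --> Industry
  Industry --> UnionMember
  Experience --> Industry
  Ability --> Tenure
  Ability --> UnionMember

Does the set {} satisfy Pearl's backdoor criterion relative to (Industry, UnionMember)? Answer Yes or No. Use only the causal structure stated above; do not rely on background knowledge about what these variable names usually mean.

Backdoor paths from Industry to UnionMember (paths whose first edge points into Industry):
  P1: Industry <- Tenure <- Ability -> UnionMember
Condition 1 (no descendant of Industry in the set): holds — descendants of Industry are {UnionMember}; none are in {}.
Condition 2 (every backdoor path blocked by {}):
  P1: open — no interior node is in the conditioning set.
{} does not satisfy the backdoor criterion.

No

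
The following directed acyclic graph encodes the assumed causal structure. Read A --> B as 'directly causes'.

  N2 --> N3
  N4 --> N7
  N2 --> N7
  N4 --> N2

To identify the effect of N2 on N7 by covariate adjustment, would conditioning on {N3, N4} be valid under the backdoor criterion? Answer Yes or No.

No

Backdoor paths from N2 to N7 (paths whose first edge points into N2):
  P1: N2 <- N4 -> N7
Condition 1 (no descendant of N2 in the set): FAILS — N3 is a descendant of N2.
Condition 2 (every backdoor path blocked by {N3, N4}):
  P1: blocked at fork node N4 ∈ conditioning set.
{N3, N4} does not satisfy the backdoor criterion.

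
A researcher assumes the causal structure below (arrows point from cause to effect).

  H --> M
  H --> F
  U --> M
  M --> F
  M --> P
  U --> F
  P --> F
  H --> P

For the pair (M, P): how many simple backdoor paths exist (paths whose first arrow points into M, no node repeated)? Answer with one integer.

A backdoor path from M to P is any simple undirected path whose first edge points into M (i.e. leaves M via a parent).
Parents of M: {H, U}.
Enumerating:
  P1: M <- H -> P
  P2: M <- H -> F <- P
  P3: M <- U -> F <- H -> P
  P4: M <- U -> F <- P
That exhausts the simple backdoor paths. Count: 4.

4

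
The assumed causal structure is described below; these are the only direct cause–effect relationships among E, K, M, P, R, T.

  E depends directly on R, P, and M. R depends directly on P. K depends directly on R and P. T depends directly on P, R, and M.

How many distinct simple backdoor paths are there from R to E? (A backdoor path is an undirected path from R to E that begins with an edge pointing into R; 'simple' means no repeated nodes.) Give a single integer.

A backdoor path from R to E is any simple undirected path whose first edge points into R (i.e. leaves R via a parent).
Parents of R: {P}.
Enumerating:
  P1: R <- P -> E
  P2: R <- P -> T <- M -> E
That exhausts the simple backdoor paths. Count: 2.

2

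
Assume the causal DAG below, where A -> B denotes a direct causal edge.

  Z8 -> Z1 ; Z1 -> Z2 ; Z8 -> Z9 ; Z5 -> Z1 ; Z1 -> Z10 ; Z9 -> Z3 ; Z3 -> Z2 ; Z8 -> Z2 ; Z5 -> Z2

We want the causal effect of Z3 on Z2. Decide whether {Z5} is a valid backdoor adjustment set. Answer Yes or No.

No

Backdoor paths from Z3 to Z2 (paths whose first edge points into Z3):
  P1: Z3 <- Z9 <- Z8 -> Z1 <- Z5 -> Z2
  P2: Z3 <- Z9 <- Z8 -> Z1 -> Z2
  P3: Z3 <- Z9 <- Z8 -> Z2
Condition 1 (no descendant of Z3 in the set): holds — descendants of Z3 are {Z2}; none are in {Z5}.
Condition 2 (every backdoor path blocked by {Z5}):
  P1: blocked at collider Z1 (neither it nor any descendant is in the conditioning set).
  P2: open — no interior node is in the conditioning set.
  P3: open — no interior node is in the conditioning set.
{Z5} does not satisfy the backdoor criterion.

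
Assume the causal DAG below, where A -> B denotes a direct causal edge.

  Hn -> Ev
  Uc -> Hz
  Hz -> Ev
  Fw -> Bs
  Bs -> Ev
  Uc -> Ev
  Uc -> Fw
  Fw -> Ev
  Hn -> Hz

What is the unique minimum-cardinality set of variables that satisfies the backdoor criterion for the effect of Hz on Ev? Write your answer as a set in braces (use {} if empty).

{Hn, Uc}

Variables eligible for adjustment (non-descendants of Hz, excluding Hz and Ev): {Bs, Fw, Hn, Uc}.
Backdoor paths from Hz to Ev:
  P1: Hz <- Uc -> Fw -> Bs -> Ev
  P2: Hz <- Uc -> Fw -> Ev
  P3: Hz <- Uc -> Ev
  P4: Hz <- Hn -> Ev
The empty set is not sufficient: P1 (Hz <- Uc -> Fw -> Bs -> Ev) has no collider blocking it and no conditioned non-collider, so it is open.
Try {Hn, Uc}:
  P1: blocked at fork node Uc ∈ conditioning set.
  P2: blocked at fork node Uc ∈ conditioning set.
  P3: blocked at fork node Uc ∈ conditioning set.
  P4: blocked at fork node Hn ∈ conditioning set.
{Hn, Uc} contains no descendant of Hz and blocks every backdoor path.
Every element of {Hn, Uc} is needed (dropping Hn leaves P4 open; dropping Uc leaves P1 open), so no proper subset is valid.
Among all size-2 subsets of the eligible variables, only {Hn, Uc} blocks every backdoor path, so it is the unique smallest valid adjustment set.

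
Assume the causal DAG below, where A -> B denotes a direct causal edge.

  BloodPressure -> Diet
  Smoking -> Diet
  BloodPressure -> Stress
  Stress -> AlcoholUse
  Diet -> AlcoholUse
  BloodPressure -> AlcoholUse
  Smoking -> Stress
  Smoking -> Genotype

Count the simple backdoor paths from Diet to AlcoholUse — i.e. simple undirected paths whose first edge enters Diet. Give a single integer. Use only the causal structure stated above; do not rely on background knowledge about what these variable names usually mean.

A backdoor path from Diet to AlcoholUse is any simple undirected path whose first edge points into Diet (i.e. leaves Diet via a parent).
Parents of Diet: {BloodPressure, Smoking}.
Enumerating:
  P1: Diet <- Smoking -> Stress <- BloodPressure -> AlcoholUse
  P2: Diet <- Smoking -> Stress -> AlcoholUse
  P3: Diet <- BloodPressure -> Stress -> AlcoholUse
  P4: Diet <- BloodPressure -> AlcoholUse
That exhausts the simple backdoor paths. Count: 4.

4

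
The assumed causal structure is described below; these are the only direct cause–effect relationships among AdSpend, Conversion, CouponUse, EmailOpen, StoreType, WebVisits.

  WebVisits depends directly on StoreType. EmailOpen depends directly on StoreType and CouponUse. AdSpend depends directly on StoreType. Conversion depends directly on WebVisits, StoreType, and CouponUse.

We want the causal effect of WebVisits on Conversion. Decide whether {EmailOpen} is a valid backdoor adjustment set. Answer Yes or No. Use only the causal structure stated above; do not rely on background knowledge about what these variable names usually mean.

No

Backdoor paths from WebVisits to Conversion (paths whose first edge points into WebVisits):
  P1: WebVisits <- StoreType -> EmailOpen <- CouponUse -> Conversion
  P2: WebVisits <- StoreType -> Conversion
Condition 1 (no descendant of WebVisits in the set): holds — descendants of WebVisits are {Conversion}; none are in {EmailOpen}.
Condition 2 (every backdoor path blocked by {EmailOpen}):
  P1: open — collider(s) EmailOpen are conditioned on (or have a conditioned descendant) and no non-collider on the path is in the set.
  P2: open — no interior node is in the conditioning set.
{EmailOpen} does not satisfy the backdoor criterion.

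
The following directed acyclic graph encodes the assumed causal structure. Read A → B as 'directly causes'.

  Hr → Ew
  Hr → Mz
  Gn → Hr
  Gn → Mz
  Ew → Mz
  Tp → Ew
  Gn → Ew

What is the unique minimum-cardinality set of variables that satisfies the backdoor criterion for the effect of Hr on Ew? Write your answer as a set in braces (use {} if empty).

{Gn}

Variables eligible for adjustment (non-descendants of Hr, excluding Hr and Ew): {Gn, Tp}.
Backdoor paths from Hr to Ew:
  P1: Hr <- Gn -> Ew
  P2: Hr <- Gn -> Mz <- Ew
The empty set is not sufficient: P1 (Hr <- Gn -> Ew) has no collider blocking it and no conditioned non-collider, so it is open.
Try {Gn}:
  P1: blocked at fork node Gn ∈ conditioning set.
  P2: blocked at fork node Gn ∈ conditioning set.
{Gn} contains no descendant of Hr and blocks every backdoor path.
No other singleton works — e.g. {Tp} leaves P1 open — so {Gn} is the unique smallest valid adjustment set.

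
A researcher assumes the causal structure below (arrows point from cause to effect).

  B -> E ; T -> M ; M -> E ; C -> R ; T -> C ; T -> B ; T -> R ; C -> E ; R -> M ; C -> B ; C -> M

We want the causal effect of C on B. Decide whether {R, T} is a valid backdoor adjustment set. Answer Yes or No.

No

Backdoor paths from C to B (paths whose first edge points into C):
  P1: C <- T -> R -> M -> E <- B
  P2: C <- T -> B
  P3: C <- T -> M -> E <- B
Condition 1 (no descendant of C in the set): FAILS — R is a descendant of C.
Condition 2 (every backdoor path blocked by {R, T}):
  P1: blocked at fork node T ∈ conditioning set.
  P2: blocked at fork node T ∈ conditioning set.
  P3: blocked at fork node T ∈ conditioning set.
{R, T} does not satisfy the backdoor criterion.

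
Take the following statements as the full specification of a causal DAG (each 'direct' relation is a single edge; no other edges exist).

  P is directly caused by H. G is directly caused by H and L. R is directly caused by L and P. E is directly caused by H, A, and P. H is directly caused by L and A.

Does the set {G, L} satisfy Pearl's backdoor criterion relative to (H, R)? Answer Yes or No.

No

Backdoor paths from H to R (paths whose first edge points into H):
  P1: H <- A -> E <- P -> R
  P2: H <- L -> R
Condition 1 (no descendant of H in the set): FAILS — G is a descendant of H.
Condition 2 (every backdoor path blocked by {G, L}):
  P1: blocked at collider E (neither it nor any descendant is in the conditioning set).
  P2: blocked at fork node L ∈ conditioning set.
{G, L} does not satisfy the backdoor criterion.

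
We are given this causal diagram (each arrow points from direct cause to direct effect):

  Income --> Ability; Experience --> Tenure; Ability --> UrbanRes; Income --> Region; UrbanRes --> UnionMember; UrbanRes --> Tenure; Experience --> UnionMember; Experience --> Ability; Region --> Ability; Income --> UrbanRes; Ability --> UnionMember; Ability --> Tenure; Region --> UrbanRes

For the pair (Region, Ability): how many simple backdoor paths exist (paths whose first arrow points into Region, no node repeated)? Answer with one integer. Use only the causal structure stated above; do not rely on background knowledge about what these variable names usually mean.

A backdoor path from Region to Ability is any simple undirected path whose first edge points into Region (i.e. leaves Region via a parent).
Parents of Region: {Income}.
Enumerating:
  P1: Region <- Income -> Ability
  P2: Region <- Income -> UrbanRes <- Ability
  P3: Region <- Income -> UrbanRes -> UnionMember <- Experience -> Ability
  P4: Region <- Income -> UrbanRes -> UnionMember <- Experience -> Tenure <- Ability
  P5: Region <- Income -> UrbanRes -> UnionMember <- Ability
  P6: Region <- Income -> UrbanRes -> Tenure <- Experience -> Ability
  P7: Region <- Income -> UrbanRes -> Tenure <- Experience -> UnionMember <- Ability
  P8: Region <- Income -> UrbanRes -> Tenure <- Ability
That exhausts the simple backdoor paths. Count: 8.

8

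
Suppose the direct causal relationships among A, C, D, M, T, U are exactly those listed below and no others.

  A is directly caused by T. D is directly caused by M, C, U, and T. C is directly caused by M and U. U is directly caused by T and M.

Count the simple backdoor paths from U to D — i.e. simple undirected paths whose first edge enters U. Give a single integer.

3

A backdoor path from U to D is any simple undirected path whose first edge points into U (i.e. leaves U via a parent).
Parents of U: {M, T}.
Enumerating:
  P1: U <- T -> D
  P2: U <- M -> C -> D
  P3: U <- M -> D
That exhausts the simple backdoor paths. Count: 3.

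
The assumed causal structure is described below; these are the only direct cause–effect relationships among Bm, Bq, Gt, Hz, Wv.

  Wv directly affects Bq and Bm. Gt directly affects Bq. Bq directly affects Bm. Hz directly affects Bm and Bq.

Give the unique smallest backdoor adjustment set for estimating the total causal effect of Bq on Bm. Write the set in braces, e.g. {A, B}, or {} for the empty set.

{Hz, Wv}

Variables eligible for adjustment (non-descendants of Bq, excluding Bq and Bm): {Gt, Hz, Wv}.
Backdoor paths from Bq to Bm:
  P1: Bq <- Hz -> Bm
  P2: Bq <- Wv -> Bm
The empty set is not sufficient: P1 (Bq <- Hz -> Bm) has no collider blocking it and no conditioned non-collider, so it is open.
Try {Hz, Wv}:
  P1: blocked at fork node Hz ∈ conditioning set.
  P2: blocked at fork node Wv ∈ conditioning set.
{Hz, Wv} contains no descendant of Bq and blocks every backdoor path.
Every element of {Hz, Wv} is needed (dropping Hz leaves P1 open; dropping Wv leaves P2 open), so no proper subset is valid.
Among all size-2 subsets of the eligible variables, only {Hz, Wv} blocks every backdoor path, so it is the unique smallest valid adjustment set.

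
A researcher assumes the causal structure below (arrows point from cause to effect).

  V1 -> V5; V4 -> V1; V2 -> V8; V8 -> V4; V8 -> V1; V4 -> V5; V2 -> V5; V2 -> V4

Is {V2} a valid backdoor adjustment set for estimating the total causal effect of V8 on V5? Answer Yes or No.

Backdoor paths from V8 to V5 (paths whose first edge points into V8):
  P1: V8 <- V2 -> V4 -> V1 -> V5
  P2: V8 <- V2 -> V4 -> V5
  P3: V8 <- V2 -> V5
Condition 1 (no descendant of V8 in the set): holds — descendants of V8 are {V1, V4, V5}; none are in {V2}.
Condition 2 (every backdoor path blocked by {V2}):
  P1: blocked at fork node V2 ∈ conditioning set.
  P2: blocked at fork node V2 ∈ conditioning set.
  P3: blocked at fork node V2 ∈ conditioning set.
{V2} satisfies the backdoor criterion.

Yes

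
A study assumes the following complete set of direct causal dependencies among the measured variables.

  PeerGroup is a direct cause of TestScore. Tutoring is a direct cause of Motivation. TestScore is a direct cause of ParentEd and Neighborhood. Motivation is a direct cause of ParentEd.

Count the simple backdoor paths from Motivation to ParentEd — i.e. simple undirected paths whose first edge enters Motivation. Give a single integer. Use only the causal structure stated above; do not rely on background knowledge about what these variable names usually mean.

A backdoor path from Motivation to ParentEd is any simple undirected path whose first edge points into Motivation (i.e. leaves Motivation via a parent).
Parents of Motivation: {Tutoring}.
No simple path from any parent of Motivation reaches ParentEd without revisiting Motivation, so there are no backdoor paths.

0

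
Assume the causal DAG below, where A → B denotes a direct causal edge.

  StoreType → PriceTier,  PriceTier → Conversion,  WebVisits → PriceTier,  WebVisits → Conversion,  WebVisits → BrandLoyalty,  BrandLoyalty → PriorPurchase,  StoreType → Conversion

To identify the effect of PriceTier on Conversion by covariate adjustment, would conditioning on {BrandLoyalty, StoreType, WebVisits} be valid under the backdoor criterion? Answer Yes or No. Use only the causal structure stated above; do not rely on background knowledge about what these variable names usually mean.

Backdoor paths from PriceTier to Conversion (paths whose first edge points into PriceTier):
  P1: PriceTier <- WebVisits -> Conversion
  P2: PriceTier <- StoreType -> Conversion
Condition 1 (no descendant of PriceTier in the set): holds — descendants of PriceTier are {Conversion}; none are in {BrandLoyalty, StoreType, WebVisits}.
Condition 2 (every backdoor path blocked by {BrandLoyalty, StoreType, WebVisits}):
  P1: blocked at fork node WebVisits ∈ conditioning set.
  P2: blocked at fork node StoreType ∈ conditioning set.
{BrandLoyalty, StoreType, WebVisits} satisfies the backdoor criterion.

Yes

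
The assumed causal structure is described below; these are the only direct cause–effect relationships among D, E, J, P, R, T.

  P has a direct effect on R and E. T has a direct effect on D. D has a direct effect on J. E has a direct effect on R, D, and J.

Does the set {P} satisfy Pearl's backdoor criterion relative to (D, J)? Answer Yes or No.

No

Backdoor paths from D to J (paths whose first edge points into D):
  P1: D <- E -> J
Condition 1 (no descendant of D in the set): holds — descendants of D are {J}; none are in {P}.
Condition 2 (every backdoor path blocked by {P}):
  P1: open — no interior node is in the conditioning set.
{P} does not satisfy the backdoor criterion.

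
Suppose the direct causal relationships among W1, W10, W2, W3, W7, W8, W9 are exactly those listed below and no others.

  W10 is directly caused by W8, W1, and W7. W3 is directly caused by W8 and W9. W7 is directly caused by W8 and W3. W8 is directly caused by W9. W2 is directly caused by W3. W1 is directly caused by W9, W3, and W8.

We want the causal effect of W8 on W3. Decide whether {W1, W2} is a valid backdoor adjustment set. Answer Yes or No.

No

Backdoor paths from W8 to W3 (paths whose first edge points into W8):
  P1: W8 <- W9 -> W3
  P2: W8 <- W9 -> W1 <- W3
  P3: W8 <- W9 -> W1 -> W10 <- W7 <- W3
Condition 1 (no descendant of W8 in the set): FAILS — W1 and W2 are descendants of W8.
Condition 2 (every backdoor path blocked by {W1, W2}):
  P1: open — no interior node is in the conditioning set.
  P2: open — collider(s) W1 are conditioned on (or have a conditioned descendant) and no non-collider on the path is in the set.
  P3: blocked at chain node W1 ∈ conditioning set.
{W1, W2} does not satisfy the backdoor criterion.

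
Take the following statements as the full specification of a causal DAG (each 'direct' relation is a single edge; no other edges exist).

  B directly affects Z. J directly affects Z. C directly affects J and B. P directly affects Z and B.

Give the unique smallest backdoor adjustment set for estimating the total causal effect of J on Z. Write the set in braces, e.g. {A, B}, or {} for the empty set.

Variables eligible for adjustment (non-descendants of J, excluding J and Z): {B, C, P}.
Backdoor paths from J to Z:
  P1: J <- C -> B <- P -> Z
  P2: J <- C -> B -> Z
The empty set is not sufficient: P2 (J <- C -> B -> Z) has no collider blocking it and no conditioned non-collider, so it is open.
Try {C}:
  P1: blocked at fork node C ∈ conditioning set.
  P2: blocked at fork node C ∈ conditioning set.
{C} contains no descendant of J and blocks every backdoor path.
No other singleton works — e.g. {P} leaves P2 open — so {C} is the unique smallest valid adjustment set.

{C}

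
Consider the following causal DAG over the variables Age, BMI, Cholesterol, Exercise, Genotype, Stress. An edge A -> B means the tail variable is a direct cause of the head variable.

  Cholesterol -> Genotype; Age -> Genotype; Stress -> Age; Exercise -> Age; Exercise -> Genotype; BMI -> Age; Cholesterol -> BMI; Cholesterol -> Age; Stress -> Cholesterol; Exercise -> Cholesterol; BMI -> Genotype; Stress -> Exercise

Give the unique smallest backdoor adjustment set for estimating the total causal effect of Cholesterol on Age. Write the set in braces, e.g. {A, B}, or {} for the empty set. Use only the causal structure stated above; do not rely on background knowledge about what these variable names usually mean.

Variables eligible for adjustment (non-descendants of Cholesterol, excluding Cholesterol and Age): {Exercise, Stress}.
Backdoor paths from Cholesterol to Age:
  P1: Cholesterol <- Stress -> Exercise -> Age
  P2: Cholesterol <- Stress -> Exercise -> Genotype <- BMI -> Age
  P3: Cholesterol <- Stress -> Exercise -> Genotype <- Age
  P4: Cholesterol <- Stress -> Age
  P5: Cholesterol <- Exercise <- Stress -> Age
  P6: Cholesterol <- Exercise -> Age
  P7: Cholesterol <- Exercise -> Genotype <- BMI -> Age
  P8: Cholesterol <- Exercise -> Genotype <- Age
The empty set is not sufficient: P1 (Cholesterol <- Stress -> Exercise -> Age) has no collider blocking it and no conditioned non-collider, so it is open.
Try {Exercise, Stress}:
  P1: blocked at fork node Stress ∈ conditioning set.
  P2: blocked at fork node Stress ∈ conditioning set.
  P3: blocked at fork node Stress ∈ conditioning set.
  P4: blocked at fork node Stress ∈ conditioning set.
  P5: blocked at chain node Exercise ∈ conditioning set.
  P6: blocked at fork node Exercise ∈ conditioning set.
  P7: blocked at fork node Exercise ∈ conditioning set.
  P8: blocked at fork node Exercise ∈ conditioning set.
{Exercise, Stress} contains no descendant of Cholesterol and blocks every backdoor path.
Every element of {Exercise, Stress} is needed (dropping Exercise leaves P6 open; dropping Stress leaves P4 open), so no proper subset is valid.
Among all size-2 subsets of the eligible variables, only {Exercise, Stress} blocks every backdoor path, so it is the unique smallest valid adjustment set.

{Exercise, Stress}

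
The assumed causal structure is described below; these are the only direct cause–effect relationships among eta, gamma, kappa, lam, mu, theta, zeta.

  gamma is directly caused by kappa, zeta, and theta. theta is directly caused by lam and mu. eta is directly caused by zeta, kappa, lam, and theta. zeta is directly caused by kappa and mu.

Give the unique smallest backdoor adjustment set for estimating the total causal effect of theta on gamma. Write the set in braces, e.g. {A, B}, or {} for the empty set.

Variables eligible for adjustment (non-descendants of theta, excluding theta and gamma): {kappa, lam, mu, zeta}.
Backdoor paths from theta to gamma:
  P1: theta <- mu -> zeta <- kappa -> gamma
  P2: theta <- mu -> zeta -> gamma
  P3: theta <- mu -> zeta -> eta <- kappa -> gamma
  P4: theta <- lam -> eta <- kappa -> zeta -> gamma
  P5: theta <- lam -> eta <- kappa -> gamma
  P6: theta <- lam -> eta <- zeta <- kappa -> gamma
  P7: theta <- lam -> eta <- zeta -> gamma
The empty set is not sufficient: P2 (theta <- mu -> zeta -> gamma) has no collider blocking it and no conditioned non-collider, so it is open.
Try {mu}:
  P1: blocked at fork node mu ∈ conditioning set.
  P2: blocked at fork node mu ∈ conditioning set.
  P3: blocked at fork node mu ∈ conditioning set.
  P4: blocked at collider eta (neither it nor any descendant is in the conditioning set).
  P5: blocked at collider eta (neither it nor any descendant is in the conditioning set).
  P6: blocked at collider eta (neither it nor any descendant is in the conditioning set).
  P7: blocked at collider eta (neither it nor any descendant is in the conditioning set).
{mu} contains no descendant of theta and blocks every backdoor path.
No other singleton works — e.g. {kappa} leaves P2 open — so {mu} is the unique smallest valid adjustment set.

{mu}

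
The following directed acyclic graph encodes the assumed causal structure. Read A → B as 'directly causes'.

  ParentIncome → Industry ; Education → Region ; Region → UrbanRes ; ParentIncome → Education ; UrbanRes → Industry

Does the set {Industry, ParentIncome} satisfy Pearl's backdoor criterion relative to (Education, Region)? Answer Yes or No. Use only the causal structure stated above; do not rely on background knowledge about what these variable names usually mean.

No

Backdoor paths from Education to Region (paths whose first edge points into Education):
  P1: Education <- ParentIncome -> Industry <- UrbanRes <- Region
Condition 1 (no descendant of Education in the set): FAILS — Industry is a descendant of Education.
Condition 2 (every backdoor path blocked by {Industry, ParentIncome}):
  P1: blocked at fork node ParentIncome ∈ conditioning set.
{Industry, ParentIncome} does not satisfy the backdoor criterion.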